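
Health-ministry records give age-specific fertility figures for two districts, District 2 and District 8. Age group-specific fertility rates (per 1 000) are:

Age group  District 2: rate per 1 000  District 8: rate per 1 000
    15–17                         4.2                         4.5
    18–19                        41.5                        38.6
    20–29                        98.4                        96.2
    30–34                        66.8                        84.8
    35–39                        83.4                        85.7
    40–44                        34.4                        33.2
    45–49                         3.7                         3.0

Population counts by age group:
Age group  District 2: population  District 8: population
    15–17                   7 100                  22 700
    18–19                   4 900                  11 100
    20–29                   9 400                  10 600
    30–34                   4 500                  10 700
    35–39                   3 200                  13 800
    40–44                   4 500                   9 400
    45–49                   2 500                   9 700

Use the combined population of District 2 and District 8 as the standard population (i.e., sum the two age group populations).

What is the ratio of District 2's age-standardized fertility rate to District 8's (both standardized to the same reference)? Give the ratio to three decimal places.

0.965

Combined standard total = 124 100; weights = 0.2401, 0.1289, 0.1612, 0.1225, 0.1370, 0.1120, 0.0983.
District 2: 0.2401×4.2 + 0.1289×41.5 + 0.1612×98.4 + 0.1225×66.8 + 0.1370×83.4 + 0.1120×34.4 + 0.0983×3.7 = 46.0405 per 1 000.
District 8: 0.2401×4.5 + 0.1289×38.6 + 0.1612×96.2 + 0.1225×84.8 + 0.1370×85.7 + 0.1120×33.2 + 0.0983×3.0 = 47.7006 per 1 000.
Ratio = 46.0405 ÷ 47.7006 = 0.96520.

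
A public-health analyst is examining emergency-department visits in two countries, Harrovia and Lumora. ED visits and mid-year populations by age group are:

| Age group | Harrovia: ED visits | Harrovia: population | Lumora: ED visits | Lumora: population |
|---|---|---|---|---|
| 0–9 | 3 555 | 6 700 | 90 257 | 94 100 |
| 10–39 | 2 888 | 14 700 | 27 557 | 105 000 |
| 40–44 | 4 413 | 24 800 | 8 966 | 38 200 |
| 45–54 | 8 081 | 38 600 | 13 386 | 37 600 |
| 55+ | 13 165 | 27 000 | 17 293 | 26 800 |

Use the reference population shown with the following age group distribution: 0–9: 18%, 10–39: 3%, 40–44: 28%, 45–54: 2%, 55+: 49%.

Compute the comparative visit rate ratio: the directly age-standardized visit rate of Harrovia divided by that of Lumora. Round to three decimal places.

0.692

Age-specific rates per 1 000 for Harrovia: 530.597, 196.463, 177.944, 209.352, 487.593.
For Lumora: 959.160, 262.448, 234.712, 356.011, 645.261.
Standard weights: 0.18, 0.03, 0.28, 0.02, 0.49.
Harrovia: 0.1800×530.597 + 0.0300×196.463 + 0.2800×177.944 + 0.0200×209.352 + 0.4900×487.593 = 394.3330 per 1 000.
Lumora: 0.1800×959.160 + 0.0300×262.448 + 0.2800×234.712 + 0.0200×356.011 + 0.4900×645.261 = 569.5399 per 1 000.
Ratio = 394.3330 ÷ 569.5399 = 0.69237.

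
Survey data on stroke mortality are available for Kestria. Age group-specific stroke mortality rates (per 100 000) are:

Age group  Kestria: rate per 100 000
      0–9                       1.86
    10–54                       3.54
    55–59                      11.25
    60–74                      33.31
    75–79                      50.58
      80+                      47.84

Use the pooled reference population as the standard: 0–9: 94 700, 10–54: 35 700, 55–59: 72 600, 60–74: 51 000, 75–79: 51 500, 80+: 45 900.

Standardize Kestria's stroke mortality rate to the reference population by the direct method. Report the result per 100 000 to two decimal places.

Standard total = 351 400; weights = 0.2695, 0.1016, 0.2066, 0.1451, 0.1466, 0.1306.
Standardized rate: 0.2695×1.86 + 0.1016×3.54 + 0.2066×11.25 + 0.1451×33.31 + 0.1466×50.58 + 0.1306×47.84 = 21.6813 per 100 000.

21.68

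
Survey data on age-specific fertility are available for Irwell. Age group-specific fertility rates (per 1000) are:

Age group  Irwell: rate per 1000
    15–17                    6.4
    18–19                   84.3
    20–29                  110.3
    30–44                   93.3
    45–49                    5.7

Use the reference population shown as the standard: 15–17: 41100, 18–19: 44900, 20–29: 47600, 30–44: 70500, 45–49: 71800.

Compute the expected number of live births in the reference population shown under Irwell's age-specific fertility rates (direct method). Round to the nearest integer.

16285

Expected live births = Σ (standard pop × age-specific rate ÷ 1000)
= 41100×6.4/1000 + 44900×84.3/1000 + 47600×110.3/1000 + 70500×93.3/1000 + 71800×5.7/1000
= 263.04 + 3785.07 + 5250.28 + 6577.65 + 409.26 = 16285.30.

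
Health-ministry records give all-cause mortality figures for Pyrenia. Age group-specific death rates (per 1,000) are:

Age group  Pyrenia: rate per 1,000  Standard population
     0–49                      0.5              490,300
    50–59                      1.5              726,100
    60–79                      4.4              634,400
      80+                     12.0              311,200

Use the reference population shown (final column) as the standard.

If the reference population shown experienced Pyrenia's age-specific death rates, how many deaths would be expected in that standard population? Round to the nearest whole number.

7860

Expected deaths = Σ (standard pop × age-specific rate ÷ 1,000)
= 490,300×0.5/1,000 + 726,100×1.5/1,000 + 634,400×4.4/1,000 + 311,200×12.0/1,000
= 245.15 + 1089.15 + 2791.36 + 3734.40 = 7860.06.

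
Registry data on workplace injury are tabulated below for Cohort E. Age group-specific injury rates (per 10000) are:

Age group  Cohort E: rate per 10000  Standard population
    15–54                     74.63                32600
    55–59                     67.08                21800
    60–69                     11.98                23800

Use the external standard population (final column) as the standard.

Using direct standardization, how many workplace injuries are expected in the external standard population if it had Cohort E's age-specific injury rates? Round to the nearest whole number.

Expected workplace injuries = Σ (standard pop × age-specific rate ÷ 10000)
= 32600×74.63/10000 + 21800×67.08/10000 + 23800×11.98/10000
= 243.29 + 146.23 + 28.51 = 418.04.

418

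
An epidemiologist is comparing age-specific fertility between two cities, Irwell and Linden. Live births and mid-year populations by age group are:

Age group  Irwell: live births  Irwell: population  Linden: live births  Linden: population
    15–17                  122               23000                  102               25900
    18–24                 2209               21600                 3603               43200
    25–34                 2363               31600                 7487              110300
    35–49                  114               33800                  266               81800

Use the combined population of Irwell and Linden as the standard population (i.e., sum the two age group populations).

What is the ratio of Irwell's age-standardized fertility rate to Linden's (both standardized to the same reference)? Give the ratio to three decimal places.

1.146

Age-specific rates per 1000 for Irwell: 5.304, 102.269, 74.778, 3.373.
For Linden: 3.938, 83.403, 67.879, 3.252.
Combined standard total = 371200; weights = 0.1317, 0.1746, 0.3823, 0.3114.
Irwell: 0.1317×5.304 + 0.1746×102.269 + 0.3823×74.778 + 0.3114×3.373 = 48.1879 per 1000.
Linden: 0.1317×3.938 + 0.1746×83.403 + 0.3823×67.879 + 0.3114×3.252 = 42.0392 per 1000.
Ratio = 48.1879 ÷ 42.0392 = 1.14626.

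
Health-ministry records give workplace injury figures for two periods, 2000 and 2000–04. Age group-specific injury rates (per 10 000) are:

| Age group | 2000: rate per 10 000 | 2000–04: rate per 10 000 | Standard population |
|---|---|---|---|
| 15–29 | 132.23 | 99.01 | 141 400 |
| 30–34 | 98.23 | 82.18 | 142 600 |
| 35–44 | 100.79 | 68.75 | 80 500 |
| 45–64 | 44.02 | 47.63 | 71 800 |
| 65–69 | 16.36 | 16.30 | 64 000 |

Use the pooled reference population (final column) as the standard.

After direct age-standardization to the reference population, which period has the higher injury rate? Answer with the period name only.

Standard total = 500 300; weights = 0.2826, 0.2850, 0.1609, 0.1435, 0.1279.
2000: 0.2826×132.23 + 0.2850×98.23 + 0.1609×100.79 + 0.1435×44.02 + 0.1279×16.36 = 89.9984 per 10 000.
2000–04: 0.2826×99.01 + 0.2850×82.18 + 0.1609×68.75 + 0.1435×47.63 + 0.1279×16.30 = 71.3897 per 10 000.

2000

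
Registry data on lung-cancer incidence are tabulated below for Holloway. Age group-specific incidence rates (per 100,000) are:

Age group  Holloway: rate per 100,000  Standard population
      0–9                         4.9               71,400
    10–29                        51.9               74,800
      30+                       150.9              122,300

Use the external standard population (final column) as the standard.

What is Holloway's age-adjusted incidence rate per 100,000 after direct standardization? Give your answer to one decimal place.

84.5

Standard total = 268,500; weights = 0.2659, 0.2786, 0.4555.
Standardized rate: 0.2659×4.9 + 0.2786×51.9 + 0.4555×150.9 = 84.4955 per 100,000.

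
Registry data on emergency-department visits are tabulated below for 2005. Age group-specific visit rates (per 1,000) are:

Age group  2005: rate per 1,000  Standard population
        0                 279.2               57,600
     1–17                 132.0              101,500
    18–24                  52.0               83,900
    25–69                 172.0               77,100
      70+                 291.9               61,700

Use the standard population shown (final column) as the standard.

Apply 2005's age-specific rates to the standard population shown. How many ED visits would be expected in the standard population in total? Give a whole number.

65114

Expected ED visits = Σ (standard pop × age-specific rate ÷ 1,000)
= 57,600×279.2/1,000 + 101,500×132.0/1,000 + 83,900×52.0/1,000 + 77,100×172.0/1,000 + 61,700×291.9/1,000
= 16081.92 + 13398.00 + 4362.80 + 13261.20 + 18010.23 = 65114.15.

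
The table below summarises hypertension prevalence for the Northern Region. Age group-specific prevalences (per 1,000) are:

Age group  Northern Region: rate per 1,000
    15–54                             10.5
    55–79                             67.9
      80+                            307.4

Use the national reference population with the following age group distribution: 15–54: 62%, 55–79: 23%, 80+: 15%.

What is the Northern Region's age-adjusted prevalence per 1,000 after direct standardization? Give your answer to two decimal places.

68.24

Standard weights: 0.62, 0.23, 0.15.
Standardized rate: 0.6200×10.5 + 0.2300×67.9 + 0.1500×307.4 = 68.2370 per 1,000.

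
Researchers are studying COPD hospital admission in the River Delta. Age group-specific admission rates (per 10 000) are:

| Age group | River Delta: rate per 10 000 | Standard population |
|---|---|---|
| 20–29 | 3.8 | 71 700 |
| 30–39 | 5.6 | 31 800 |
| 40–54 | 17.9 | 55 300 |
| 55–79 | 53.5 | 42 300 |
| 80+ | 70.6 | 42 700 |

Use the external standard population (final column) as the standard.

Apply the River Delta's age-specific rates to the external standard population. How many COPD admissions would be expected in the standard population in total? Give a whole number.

Expected COPD admissions = Σ (standard pop × age-specific rate ÷ 10 000)
= 71 700×3.8/10 000 + 31 800×5.6/10 000 + 55 300×17.9/10 000 + 42 300×53.5/10 000 + 42 700×70.6/10 000
= 27.25 + 17.81 + 98.99 + 226.31 + 301.46 = 671.81.

672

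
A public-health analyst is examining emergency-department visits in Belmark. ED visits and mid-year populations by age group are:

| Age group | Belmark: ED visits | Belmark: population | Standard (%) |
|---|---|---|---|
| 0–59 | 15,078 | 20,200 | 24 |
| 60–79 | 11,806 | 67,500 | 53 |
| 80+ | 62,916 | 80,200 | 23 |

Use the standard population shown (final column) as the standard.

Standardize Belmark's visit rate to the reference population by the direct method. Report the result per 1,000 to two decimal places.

452.28

Age-specific rates per 1,000 for Belmark: 746.436, 174.904, 784.489.
Standard weights: 0.24, 0.53, 0.23.
Standardized rate: 0.2400×746.436 + 0.5300×174.904 + 0.2300×784.489 = 452.2759 per 1,000.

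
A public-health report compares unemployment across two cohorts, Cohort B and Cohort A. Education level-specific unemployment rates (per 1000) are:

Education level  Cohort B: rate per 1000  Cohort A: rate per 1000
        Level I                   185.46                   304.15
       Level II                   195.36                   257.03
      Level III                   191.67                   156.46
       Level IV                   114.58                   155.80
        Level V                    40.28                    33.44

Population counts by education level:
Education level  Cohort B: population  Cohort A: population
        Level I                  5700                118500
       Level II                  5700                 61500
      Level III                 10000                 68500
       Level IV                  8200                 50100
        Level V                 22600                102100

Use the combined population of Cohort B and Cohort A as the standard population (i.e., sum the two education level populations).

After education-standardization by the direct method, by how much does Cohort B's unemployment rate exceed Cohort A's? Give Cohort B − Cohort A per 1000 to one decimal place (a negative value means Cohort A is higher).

-39.0

Combined standard total = 452900; weights = 0.2742, 0.1484, 0.1733, 0.1287, 0.2753.
Cohort B: 0.2742×185.46 + 0.1484×195.36 + 0.1733×191.67 + 0.1287×114.58 + 0.2753×40.28 = 138.9078 per 1000.
Cohort A: 0.2742×304.15 + 0.1484×257.03 + 0.1733×156.46 + 0.1287×155.80 + 0.2753×33.44 = 177.9268 per 1000.
Difference = 138.9078 − 177.9268 = -39.0190.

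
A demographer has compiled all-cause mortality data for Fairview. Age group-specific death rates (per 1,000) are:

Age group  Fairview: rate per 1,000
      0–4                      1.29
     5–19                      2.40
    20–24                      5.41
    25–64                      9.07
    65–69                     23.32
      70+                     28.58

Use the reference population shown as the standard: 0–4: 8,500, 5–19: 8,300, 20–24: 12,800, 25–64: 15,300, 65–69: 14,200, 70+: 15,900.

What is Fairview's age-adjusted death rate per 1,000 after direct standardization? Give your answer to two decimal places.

Standard total = 75,000; weights = 0.1133, 0.1107, 0.1707, 0.2040, 0.1893, 0.2120.
Standardized rate: 0.1133×1.29 + 0.1107×2.40 + 0.1707×5.41 + 0.2040×9.07 + 0.1893×23.32 + 0.2120×28.58 = 13.6596 per 1,000.

13.66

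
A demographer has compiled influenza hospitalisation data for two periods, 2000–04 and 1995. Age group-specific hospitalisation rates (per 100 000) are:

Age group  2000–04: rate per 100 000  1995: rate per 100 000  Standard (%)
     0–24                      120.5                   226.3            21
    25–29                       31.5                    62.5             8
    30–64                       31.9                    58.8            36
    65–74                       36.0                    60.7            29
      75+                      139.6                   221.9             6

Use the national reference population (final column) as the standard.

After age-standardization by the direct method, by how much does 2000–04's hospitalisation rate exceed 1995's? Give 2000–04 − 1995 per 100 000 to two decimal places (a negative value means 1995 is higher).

-46.48

Standard weights: 0.21, 0.08, 0.36, 0.29, 0.06.
2000–04: 0.2100×120.5 + 0.0800×31.5 + 0.3600×31.9 + 0.2900×36.0 + 0.0600×139.6 = 58.1250 per 100 000.
1995: 0.2100×226.3 + 0.0800×62.5 + 0.3600×58.8 + 0.2900×60.7 + 0.0600×221.9 = 104.6080 per 100 000.
Difference = 58.1250 − 104.6080 = -46.4830.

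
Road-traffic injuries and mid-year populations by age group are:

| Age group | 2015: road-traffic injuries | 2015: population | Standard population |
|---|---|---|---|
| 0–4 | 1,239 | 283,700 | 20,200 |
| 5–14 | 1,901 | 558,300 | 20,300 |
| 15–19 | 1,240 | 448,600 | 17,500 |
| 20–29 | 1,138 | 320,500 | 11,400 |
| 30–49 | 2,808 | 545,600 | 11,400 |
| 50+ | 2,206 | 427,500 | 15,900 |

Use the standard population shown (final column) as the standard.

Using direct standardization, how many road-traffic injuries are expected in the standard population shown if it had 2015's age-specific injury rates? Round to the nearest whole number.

Age-specific rates per 100,000 for 2015: 436.73, 340.50, 276.42, 355.07, 514.66, 516.02.
Expected road-traffic injuries = Σ (standard pop × age-specific rate ÷ 100,000)
= 20,200×436.73/100,000 + 20,300×340.50/100,000 + 17,500×276.42/100,000 + 11,400×355.07/100,000 + 11,400×514.66/100,000 + 15,900×516.02/100,000
= 88.22 + 69.12 + 48.37 + 40.48 + 58.67 + 82.05 = 386.91.

387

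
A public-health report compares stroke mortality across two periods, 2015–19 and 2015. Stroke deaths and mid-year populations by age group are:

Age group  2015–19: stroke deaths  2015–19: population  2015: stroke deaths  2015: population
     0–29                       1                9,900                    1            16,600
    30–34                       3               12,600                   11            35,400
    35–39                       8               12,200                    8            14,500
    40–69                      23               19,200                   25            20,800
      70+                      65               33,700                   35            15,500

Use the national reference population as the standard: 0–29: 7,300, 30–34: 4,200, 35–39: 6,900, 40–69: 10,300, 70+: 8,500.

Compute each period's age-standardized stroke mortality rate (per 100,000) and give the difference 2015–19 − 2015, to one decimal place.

Age-specific rates per 100,000 for 2015–19: 10.10, 23.81, 65.57, 119.79, 192.88.
For 2015: 6.02, 31.07, 55.17, 120.19, 225.81.
Standard total = 37,200; weights = 0.1962, 0.1129, 0.1855, 0.2769, 0.2285.
2015–19: 0.1962×10.10 + 0.1129×23.81 + 0.1855×65.57 + 0.2769×119.79 + 0.2285×192.88 = 94.0730 per 100,000.
2015: 0.1962×6.02 + 0.1129×31.07 + 0.1855×55.17 + 0.2769×120.19 + 0.2285×225.81 = 99.7986 per 100,000.
Difference = 94.0730 − 99.7986 = -5.7256.

-5.7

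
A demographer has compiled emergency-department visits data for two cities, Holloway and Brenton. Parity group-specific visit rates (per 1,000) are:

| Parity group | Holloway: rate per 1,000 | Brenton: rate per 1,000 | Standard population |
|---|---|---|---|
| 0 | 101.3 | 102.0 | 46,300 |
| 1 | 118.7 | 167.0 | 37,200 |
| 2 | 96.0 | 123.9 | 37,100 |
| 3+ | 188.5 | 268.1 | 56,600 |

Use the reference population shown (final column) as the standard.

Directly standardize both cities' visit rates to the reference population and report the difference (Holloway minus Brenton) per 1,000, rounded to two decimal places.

-41.59

Standard total = 177,200; weights = 0.2613, 0.2099, 0.2094, 0.3194.
Holloway: 0.2613×101.3 + 0.2099×118.7 + 0.2094×96.0 + 0.3194×188.5 = 131.6960 per 1,000.
Brenton: 0.2613×102.0 + 0.2099×167.0 + 0.2094×123.9 + 0.3194×268.1 = 173.2853 per 1,000.
Difference = 131.6960 − 173.2853 = -41.5893.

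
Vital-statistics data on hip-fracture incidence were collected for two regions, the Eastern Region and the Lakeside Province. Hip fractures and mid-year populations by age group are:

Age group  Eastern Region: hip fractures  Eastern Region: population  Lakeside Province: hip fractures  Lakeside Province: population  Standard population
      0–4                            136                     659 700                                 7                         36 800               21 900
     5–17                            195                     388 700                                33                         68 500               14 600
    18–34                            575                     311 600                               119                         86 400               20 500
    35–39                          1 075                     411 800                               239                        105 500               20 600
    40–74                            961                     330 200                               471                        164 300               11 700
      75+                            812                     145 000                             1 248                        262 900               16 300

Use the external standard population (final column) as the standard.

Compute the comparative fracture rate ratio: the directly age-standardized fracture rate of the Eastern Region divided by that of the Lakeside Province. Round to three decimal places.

1.161

Age-specific rates per 100 000 for the Eastern Region: 20.62, 50.17, 184.53, 261.05, 291.04, 560.00.
For the Lakeside Province: 19.02, 48.18, 137.73, 226.54, 286.67, 474.71.
Standard total = 105 600; weights = 0.2074, 0.1383, 0.1941, 0.1951, 0.1108, 0.1544.
The Eastern Region: 0.2074×20.62 + 0.1383×50.17 + 0.1941×184.53 + 0.1951×261.05 + 0.1108×291.04 + 0.1544×560.00 = 216.6434 per 100 000.
The Lakeside Province: 0.2074×19.02 + 0.1383×48.18 + 0.1941×137.73 + 0.1951×226.54 + 0.1108×286.67 + 0.1544×474.71 = 186.5710 per 100 000.
Ratio = 216.6434 ÷ 186.5710 = 1.16118.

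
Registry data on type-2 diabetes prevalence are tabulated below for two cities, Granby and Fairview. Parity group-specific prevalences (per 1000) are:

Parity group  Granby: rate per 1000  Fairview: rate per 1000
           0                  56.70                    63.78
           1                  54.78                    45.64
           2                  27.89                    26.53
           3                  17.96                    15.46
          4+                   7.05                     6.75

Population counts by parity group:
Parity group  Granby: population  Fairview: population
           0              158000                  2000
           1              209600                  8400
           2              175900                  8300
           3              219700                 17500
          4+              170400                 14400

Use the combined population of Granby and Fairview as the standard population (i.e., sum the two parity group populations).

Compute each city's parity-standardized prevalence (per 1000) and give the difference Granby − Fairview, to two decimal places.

Combined standard total = 984200; weights = 0.1626, 0.2215, 0.1872, 0.2410, 0.1878.
Granby: 0.1626×56.70 + 0.2215×54.78 + 0.1872×27.89 + 0.2410×17.96 + 0.1878×7.05 = 32.2235 per 1000.
Fairview: 0.1626×63.78 + 0.2215×45.64 + 0.1872×26.53 + 0.2410×15.46 + 0.1878×6.75 = 30.4366 per 1000.
Difference = 32.2235 − 30.4366 = 1.7869.

1.79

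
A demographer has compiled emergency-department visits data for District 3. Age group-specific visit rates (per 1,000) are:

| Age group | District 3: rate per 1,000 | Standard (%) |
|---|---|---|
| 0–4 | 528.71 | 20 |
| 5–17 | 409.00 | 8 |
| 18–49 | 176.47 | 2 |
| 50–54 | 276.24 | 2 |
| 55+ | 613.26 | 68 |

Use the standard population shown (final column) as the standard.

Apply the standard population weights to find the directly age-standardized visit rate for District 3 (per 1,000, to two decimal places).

564.53

Standard weights: 0.20, 0.08, 0.02, 0.02, 0.68.
Standardized rate: 0.2000×528.71 + 0.0800×409.00 + 0.0200×176.47 + 0.0200×276.24 + 0.6800×613.26 = 564.5330 per 1,000.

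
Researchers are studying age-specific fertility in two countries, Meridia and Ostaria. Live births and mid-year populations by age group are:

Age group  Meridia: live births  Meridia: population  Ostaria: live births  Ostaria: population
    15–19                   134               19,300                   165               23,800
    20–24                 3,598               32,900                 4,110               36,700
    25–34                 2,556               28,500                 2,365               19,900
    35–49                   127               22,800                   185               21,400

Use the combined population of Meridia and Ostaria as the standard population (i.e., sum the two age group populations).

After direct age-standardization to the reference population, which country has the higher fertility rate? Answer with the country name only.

Ostaria

Age-specific rates per 1,000 for Meridia: 6.943, 109.362, 89.684, 5.570.
For Ostaria: 6.933, 111.989, 118.844, 8.645.
Combined standard total = 205,300; weights = 0.2099, 0.3390, 0.2358, 0.2153.
Meridia: 0.2099×6.943 + 0.3390×109.362 + 0.2358×89.684 + 0.2153×5.570 = 60.8755 per 1,000.
Ostaria: 0.2099×6.933 + 0.3390×111.989 + 0.2358×118.844 + 0.2153×8.645 = 69.3006 per 1,000.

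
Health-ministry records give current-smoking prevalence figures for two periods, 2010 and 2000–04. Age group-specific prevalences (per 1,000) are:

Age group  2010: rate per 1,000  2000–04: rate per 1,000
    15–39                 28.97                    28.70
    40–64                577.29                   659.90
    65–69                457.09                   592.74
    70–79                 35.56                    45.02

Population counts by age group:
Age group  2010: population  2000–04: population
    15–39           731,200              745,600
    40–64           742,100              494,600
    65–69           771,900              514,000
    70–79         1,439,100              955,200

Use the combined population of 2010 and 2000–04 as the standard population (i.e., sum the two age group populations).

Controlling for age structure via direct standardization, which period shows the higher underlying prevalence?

2000–04

Combined standard total = 6,393,700; weights = 0.2310, 0.1934, 0.2011, 0.3745.
2010: 0.2310×28.97 + 0.1934×577.29 + 0.2011×457.09 + 0.3745×35.56 = 223.5999 per 1,000.
2000–04: 0.2310×28.70 + 0.1934×659.90 + 0.2011×592.74 + 0.3745×45.02 = 270.3408 per 1,000.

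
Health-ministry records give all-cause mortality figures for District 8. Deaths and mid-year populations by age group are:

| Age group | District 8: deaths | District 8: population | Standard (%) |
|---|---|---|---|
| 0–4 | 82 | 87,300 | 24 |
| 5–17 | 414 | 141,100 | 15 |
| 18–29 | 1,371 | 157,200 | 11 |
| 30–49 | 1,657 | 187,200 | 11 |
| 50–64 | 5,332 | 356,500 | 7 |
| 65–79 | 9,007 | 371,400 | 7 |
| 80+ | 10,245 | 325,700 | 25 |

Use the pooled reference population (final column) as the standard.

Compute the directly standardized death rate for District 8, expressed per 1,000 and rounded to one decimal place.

13.2

Age-specific rates per 1,000 for District 8: 0.939, 2.934, 8.721, 8.851, 14.957, 24.251, 31.455.
Standard weights: 0.24, 0.15, 0.11, 0.11, 0.07, 0.07, 0.25.
Standardized rate: 0.2400×0.939 + 0.1500×2.934 + 0.1100×8.721 + 0.1100×8.851 + 0.0700×14.957 + 0.0700×24.251 + 0.2500×31.455 = 13.2070 per 1,000.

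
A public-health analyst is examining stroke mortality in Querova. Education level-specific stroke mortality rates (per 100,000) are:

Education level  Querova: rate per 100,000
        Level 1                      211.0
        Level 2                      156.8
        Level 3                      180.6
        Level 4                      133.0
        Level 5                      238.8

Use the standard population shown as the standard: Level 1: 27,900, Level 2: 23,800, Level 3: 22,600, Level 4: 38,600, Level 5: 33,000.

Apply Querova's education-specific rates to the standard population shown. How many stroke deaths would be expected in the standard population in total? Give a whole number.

267

Expected stroke deaths = Σ (standard pop × education-specific rate ÷ 100,000)
= 27,900×211.0/100,000 + 23,800×156.8/100,000 + 22,600×180.6/100,000 + 38,600×133.0/100,000 + 33,000×238.8/100,000
= 58.87 + 37.32 + 40.82 + 51.34 + 78.80 = 267.14.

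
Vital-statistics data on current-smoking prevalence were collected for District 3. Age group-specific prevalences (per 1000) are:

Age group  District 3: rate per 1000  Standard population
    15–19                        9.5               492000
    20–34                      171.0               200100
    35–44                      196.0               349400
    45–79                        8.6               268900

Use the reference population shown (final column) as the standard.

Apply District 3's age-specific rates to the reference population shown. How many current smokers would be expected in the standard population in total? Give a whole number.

Expected current smokers = Σ (standard pop × age-specific rate ÷ 1000)
= 492000×9.5/1000 + 200100×171.0/1000 + 349400×196.0/1000 + 268900×8.6/1000
= 4674.00 + 34217.10 + 68482.40 + 2312.54 = 109686.04.

109686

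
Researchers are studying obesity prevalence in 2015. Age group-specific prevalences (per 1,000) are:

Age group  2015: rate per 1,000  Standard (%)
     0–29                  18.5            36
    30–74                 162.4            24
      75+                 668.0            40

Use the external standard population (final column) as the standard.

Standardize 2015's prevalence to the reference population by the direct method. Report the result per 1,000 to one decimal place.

Standard weights: 0.36, 0.24, 0.40.
Standardized rate: 0.3600×18.5 + 0.2400×162.4 + 0.4000×668.0 = 312.8360 per 1,000.

312.8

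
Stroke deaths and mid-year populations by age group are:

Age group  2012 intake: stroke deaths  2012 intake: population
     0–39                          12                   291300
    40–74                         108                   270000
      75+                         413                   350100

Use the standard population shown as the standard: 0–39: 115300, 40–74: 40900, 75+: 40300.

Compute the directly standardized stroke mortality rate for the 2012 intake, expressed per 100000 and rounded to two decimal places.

Age-specific rates per 100000 for the 2012 intake: 4.12, 40.00, 117.97.
Standard total = 196500; weights = 0.5868, 0.2081, 0.2051.
Standardized rate: 0.5868×4.12 + 0.2081×40.00 + 0.2051×117.97 = 34.9365 per 100000.

34.94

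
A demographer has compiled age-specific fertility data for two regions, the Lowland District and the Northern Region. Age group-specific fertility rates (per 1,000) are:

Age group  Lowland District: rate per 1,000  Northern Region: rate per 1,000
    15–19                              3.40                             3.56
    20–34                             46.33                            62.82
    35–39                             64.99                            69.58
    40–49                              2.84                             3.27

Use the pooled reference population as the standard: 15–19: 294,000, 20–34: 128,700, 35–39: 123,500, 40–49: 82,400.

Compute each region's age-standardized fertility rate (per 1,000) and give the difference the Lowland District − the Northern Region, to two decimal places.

-4.41

Standard total = 628,600; weights = 0.4677, 0.2047, 0.1965, 0.1311.
The Lowland District: 0.4677×3.40 + 0.2047×46.33 + 0.1965×64.99 + 0.1311×2.84 = 24.2166 per 1,000.
The Northern Region: 0.4677×3.56 + 0.2047×62.82 + 0.1965×69.58 + 0.1311×3.27 = 28.6258 per 1,000.
Difference = 24.2166 − 28.6258 = -4.4092.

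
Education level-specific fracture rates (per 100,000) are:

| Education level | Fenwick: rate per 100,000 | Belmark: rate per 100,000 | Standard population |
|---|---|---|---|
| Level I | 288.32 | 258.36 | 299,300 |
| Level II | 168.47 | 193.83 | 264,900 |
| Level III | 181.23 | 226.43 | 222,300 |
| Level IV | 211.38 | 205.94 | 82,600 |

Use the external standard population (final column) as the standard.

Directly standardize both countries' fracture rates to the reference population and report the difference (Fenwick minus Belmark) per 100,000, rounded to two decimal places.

-8.46

Standard total = 869,100; weights = 0.3444, 0.3048, 0.2558, 0.0950.
Fenwick: 0.3444×288.32 + 0.3048×168.47 + 0.2558×181.23 + 0.0950×211.38 = 217.0858 per 100,000.
Belmark: 0.3444×258.36 + 0.3048×193.83 + 0.2558×226.43 + 0.0950×205.94 = 225.5422 per 100,000.
Difference = 217.0858 − 225.5422 = -8.4564.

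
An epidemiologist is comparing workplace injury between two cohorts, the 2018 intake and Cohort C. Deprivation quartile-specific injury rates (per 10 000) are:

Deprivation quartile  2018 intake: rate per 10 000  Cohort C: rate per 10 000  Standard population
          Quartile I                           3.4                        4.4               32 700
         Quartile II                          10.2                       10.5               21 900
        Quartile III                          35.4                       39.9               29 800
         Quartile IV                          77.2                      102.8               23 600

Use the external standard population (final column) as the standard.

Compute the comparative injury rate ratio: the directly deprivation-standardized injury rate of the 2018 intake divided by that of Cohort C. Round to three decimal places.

Standard total = 108 000; weights = 0.3028, 0.2028, 0.2759, 0.2185.
The 2018 intake: 0.3028×3.4 + 0.2028×10.2 + 0.2759×35.4 + 0.2185×77.2 = 29.7352 per 10 000.
Cohort C: 0.3028×4.4 + 0.2028×10.5 + 0.2759×39.9 + 0.2185×102.8 = 36.9345 per 10 000.
Ratio = 29.7352 ÷ 36.9345 = 0.80508.

0.805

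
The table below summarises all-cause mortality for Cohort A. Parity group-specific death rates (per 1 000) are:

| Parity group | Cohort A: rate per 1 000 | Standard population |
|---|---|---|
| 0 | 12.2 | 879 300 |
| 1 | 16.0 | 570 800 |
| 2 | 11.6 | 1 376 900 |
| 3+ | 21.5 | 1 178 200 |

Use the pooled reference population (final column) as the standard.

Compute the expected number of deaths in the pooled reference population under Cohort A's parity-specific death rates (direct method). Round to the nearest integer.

Expected deaths = Σ (standard pop × parity-specific rate ÷ 1 000)
= 879 300×12.2/1 000 + 570 800×16.0/1 000 + 1 376 900×11.6/1 000 + 1 178 200×21.5/1 000
= 10727.46 + 9132.80 + 15972.04 + 25331.30 = 61163.60.

61164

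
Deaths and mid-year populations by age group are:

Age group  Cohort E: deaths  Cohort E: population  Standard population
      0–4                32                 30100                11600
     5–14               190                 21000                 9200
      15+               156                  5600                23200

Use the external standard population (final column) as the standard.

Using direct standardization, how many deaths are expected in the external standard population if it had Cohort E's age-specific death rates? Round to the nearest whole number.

Age-specific rates per 1000 for Cohort E: 1.063, 9.048, 27.857.
Expected deaths = Σ (standard pop × age-specific rate ÷ 1000)
= 11600×1.063/1000 + 9200×9.048/1000 + 23200×27.857/1000
= 12.33 + 83.24 + 646.29 = 741.86.

742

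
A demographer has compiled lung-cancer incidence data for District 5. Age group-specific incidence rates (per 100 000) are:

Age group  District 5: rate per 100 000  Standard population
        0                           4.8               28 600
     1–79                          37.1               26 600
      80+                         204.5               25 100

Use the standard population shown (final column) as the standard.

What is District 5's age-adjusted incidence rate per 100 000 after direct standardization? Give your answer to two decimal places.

Standard total = 80 300; weights = 0.3562, 0.3313, 0.3126.
Standardized rate: 0.3562×4.8 + 0.3313×37.1 + 0.3126×204.5 = 77.9214 per 100 000.

77.92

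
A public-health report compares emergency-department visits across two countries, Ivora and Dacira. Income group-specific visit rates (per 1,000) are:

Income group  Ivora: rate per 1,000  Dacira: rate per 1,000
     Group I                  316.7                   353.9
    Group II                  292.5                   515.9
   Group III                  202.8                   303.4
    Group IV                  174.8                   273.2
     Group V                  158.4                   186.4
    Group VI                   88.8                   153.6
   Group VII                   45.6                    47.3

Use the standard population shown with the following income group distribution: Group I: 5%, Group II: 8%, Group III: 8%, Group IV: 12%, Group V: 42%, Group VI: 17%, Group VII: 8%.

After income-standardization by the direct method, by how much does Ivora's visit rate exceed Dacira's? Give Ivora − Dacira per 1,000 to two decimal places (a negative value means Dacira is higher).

Standard weights: 0.05, 0.08, 0.08, 0.12, 0.42, 0.17, 0.08.
Ivora: 0.0500×316.7 + 0.0800×292.5 + 0.0800×202.8 + 0.1200×174.8 + 0.4200×158.4 + 0.1700×88.8 + 0.0800×45.6 = 161.7070 per 1,000.
Dacira: 0.0500×353.9 + 0.0800×515.9 + 0.0800×303.4 + 0.1200×273.2 + 0.4200×186.4 + 0.1700×153.6 + 0.0800×47.3 = 224.2070 per 1,000.
Difference = 161.7070 − 224.2070 = -62.5000.

-62.50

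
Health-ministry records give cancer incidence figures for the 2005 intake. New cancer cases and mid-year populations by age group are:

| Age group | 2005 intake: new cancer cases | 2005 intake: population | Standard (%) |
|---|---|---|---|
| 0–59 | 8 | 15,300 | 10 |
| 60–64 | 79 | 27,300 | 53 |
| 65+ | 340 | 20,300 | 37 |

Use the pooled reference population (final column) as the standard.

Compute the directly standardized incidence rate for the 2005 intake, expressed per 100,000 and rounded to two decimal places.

778.30

Age-specific rates per 100,000 for the 2005 intake: 52.29, 289.38, 1674.88.
Standard weights: 0.10, 0.53, 0.37.
Standardized rate: 0.1000×52.29 + 0.5300×289.38 + 0.3700×1674.88 = 778.3032 per 100,000.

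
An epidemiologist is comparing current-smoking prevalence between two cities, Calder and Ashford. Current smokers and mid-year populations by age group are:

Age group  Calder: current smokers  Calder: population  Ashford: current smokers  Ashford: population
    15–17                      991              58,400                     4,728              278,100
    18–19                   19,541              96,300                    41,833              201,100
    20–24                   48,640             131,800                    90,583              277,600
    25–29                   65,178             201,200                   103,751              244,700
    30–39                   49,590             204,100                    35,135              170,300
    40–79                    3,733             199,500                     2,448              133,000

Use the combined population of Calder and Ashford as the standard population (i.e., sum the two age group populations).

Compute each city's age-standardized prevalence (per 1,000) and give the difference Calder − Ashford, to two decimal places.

-6.75

Age-specific rates per 1,000 for Calder: 16.969, 202.918, 369.044, 323.946, 242.969, 18.712.
For Ashford: 17.001, 208.021, 326.308, 423.993, 206.312, 18.406.
Combined standard total = 2,196,100; weights = 0.1532, 0.1354, 0.1864, 0.2030, 0.1705, 0.1514.
Calder: 0.1532×16.969 + 0.1354×202.918 + 0.1864×369.044 + 0.2030×323.946 + 0.1705×242.969 + 0.1514×18.712 = 208.9074 per 1,000.
Ashford: 0.1532×17.001 + 0.1354×208.021 + 0.1864×326.308 + 0.2030×423.993 + 0.1705×206.312 + 0.1514×18.406 = 215.6543 per 1,000.
Difference = 208.9074 − 215.6543 = -6.7469.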